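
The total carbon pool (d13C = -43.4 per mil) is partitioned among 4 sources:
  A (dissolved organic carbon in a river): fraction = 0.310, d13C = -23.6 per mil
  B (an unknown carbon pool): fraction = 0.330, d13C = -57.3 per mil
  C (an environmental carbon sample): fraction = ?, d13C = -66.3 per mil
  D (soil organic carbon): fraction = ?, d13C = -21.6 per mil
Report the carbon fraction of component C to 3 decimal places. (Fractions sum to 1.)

0.210

Let f_C and f_D be the unknown fractions; fractions sum to 1 so f_C + f_D = 0.360.
Mass balance: Σ fᵢ·δᵢ = δ_bulk ⇒ f_C·(-66.3) + f_D·(-21.6) = -43.4 − (-26.225) = -17.175
Substitute f_D = 0.360 − f_C:
f_C·(-66.3 − -21.6) = -17.175 − 0.360×(-21.6) = -9.399
f_C = -9.399 / -44.7 = 0.2103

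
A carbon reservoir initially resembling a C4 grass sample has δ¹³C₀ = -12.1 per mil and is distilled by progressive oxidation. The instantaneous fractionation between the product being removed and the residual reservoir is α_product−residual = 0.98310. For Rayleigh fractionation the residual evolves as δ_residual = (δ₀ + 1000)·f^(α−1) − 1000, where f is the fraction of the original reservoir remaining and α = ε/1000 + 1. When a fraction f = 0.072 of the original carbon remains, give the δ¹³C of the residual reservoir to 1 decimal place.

32.8 per mil

Rayleigh residual: δ_res = (δ₀ + 1000)·f^(α−1) − 1000
α − 1 = -0.01690
f^(α−1) = 0.072^(-0.01690) = 1.045469
δ_res = (-12.1 + 1000) × 1.045469 − 1000 = 1032.819 − 1000 = 32.82 per mil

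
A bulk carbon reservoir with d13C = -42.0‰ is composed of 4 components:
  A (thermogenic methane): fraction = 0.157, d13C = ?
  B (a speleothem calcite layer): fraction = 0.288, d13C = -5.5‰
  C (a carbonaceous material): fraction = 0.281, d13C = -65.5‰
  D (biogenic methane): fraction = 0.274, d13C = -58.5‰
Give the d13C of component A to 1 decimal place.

Isotope mass balance: δ_bulk = Σ fᵢ·δᵢ.
-42.0 = 0.157×δ_A + 0.288×(-5.5) + 0.281×(-65.5) + 0.274×(-58.5)
0.157·δ_A = -42.0 − (-36.019) = -5.981
δ_A = -5.981 / 0.157 = -38.10‰

-38.1‰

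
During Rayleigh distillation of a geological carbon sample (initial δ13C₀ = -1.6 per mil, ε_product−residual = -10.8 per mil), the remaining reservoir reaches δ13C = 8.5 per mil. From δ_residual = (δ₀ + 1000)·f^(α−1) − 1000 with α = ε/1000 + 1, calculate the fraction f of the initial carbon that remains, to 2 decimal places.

α − 1 = ε/1000 = -0.0108
(δ_res + 1000)/(δ₀ + 1000) = (8.5 + 1000)/(-1.6 + 1000) = 1008.5/998.4 = 1.010116
f = 1.010116^(1/-0.0108) = exp(ln(1.010116)/-0.0108) = exp(0.01007/-0.0108)
f = exp(-0.9320) = 0.3938

0.39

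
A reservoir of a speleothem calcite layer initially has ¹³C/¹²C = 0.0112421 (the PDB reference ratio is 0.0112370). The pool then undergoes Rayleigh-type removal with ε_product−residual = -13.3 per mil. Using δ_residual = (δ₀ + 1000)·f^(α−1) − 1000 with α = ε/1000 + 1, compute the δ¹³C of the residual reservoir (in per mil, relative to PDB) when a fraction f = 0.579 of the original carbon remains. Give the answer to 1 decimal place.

δ₀ = (0.0112421/0.0112370 − 1)×1000 = (1.000454 − 1)×1000 = 0.454 per mil
α − 1 = ε/1000 = -0.0133
f^(α−1) = 0.579^(-0.0133) = 1.007294
δ_res = (0.454 + 1000) × 1.007294 − 1000 = 1007.751 − 1000 = 7.75 per mil

7.8 per mil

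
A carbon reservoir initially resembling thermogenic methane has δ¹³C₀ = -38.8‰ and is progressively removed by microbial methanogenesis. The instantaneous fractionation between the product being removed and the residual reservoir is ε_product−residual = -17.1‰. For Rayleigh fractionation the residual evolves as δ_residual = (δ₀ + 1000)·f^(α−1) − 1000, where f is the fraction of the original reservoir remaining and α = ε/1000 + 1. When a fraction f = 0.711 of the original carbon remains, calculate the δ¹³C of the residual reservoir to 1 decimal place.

Rayleigh residual: δ_res = (δ₀ + 1000)·f^(α−1) − 1000
α = ε/1000 + 1 = 0.98290, so α − 1 = -0.01710
f^(α−1) = 0.711^(-0.01710) = 1.005850
δ_res = (-38.8 + 1000) × 1.005850 − 1000 = 966.823 − 1000 = -33.18‰

-33.2‰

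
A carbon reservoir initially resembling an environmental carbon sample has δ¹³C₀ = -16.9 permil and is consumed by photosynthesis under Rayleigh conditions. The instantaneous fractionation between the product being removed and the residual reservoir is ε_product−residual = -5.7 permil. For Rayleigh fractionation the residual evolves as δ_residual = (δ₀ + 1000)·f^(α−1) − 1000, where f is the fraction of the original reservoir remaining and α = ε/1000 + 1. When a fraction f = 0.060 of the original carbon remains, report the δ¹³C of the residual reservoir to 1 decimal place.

-1.0 permil

Rayleigh residual: δ_res = (δ₀ + 1000)·f^(α−1) − 1000
α = ε/1000 + 1 = 0.99430, so α − 1 = -0.00570
f^(α−1) = 0.060^(-0.00570) = 1.016166
δ_res = (-16.9 + 1000) × 1.016166 − 1000 = 998.993 − 1000 = -1.01 permil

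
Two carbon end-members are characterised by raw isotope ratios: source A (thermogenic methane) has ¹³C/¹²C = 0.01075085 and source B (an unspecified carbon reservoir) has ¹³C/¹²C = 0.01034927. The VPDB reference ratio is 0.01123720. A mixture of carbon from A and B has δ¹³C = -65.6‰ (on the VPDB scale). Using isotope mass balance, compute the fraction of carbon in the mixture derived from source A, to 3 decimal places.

0.375

δ_A = (0.01075085/0.01123720 − 1)×1000 = (0.956720 − 1)×1000 = -43.280‰
δ_B = (0.01034927/0.01123720 − 1)×1000 = (0.920983 − 1)×1000 = -79.017‰
f_A = (δ_mix − δ_B)/(δ_A − δ_B) = (-65.6 − (-79.017))/(-43.280 − (-79.017))
f_A = 13.417 / 35.737 = 0.3754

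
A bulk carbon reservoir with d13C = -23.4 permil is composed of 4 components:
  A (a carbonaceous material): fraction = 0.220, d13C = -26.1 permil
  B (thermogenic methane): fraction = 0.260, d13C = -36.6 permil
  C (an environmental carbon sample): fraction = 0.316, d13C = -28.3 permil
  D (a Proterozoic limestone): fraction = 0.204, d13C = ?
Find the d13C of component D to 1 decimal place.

3.9 permil

Isotope mass balance: δ_bulk = Σ fᵢ·δᵢ.
-23.4 = 0.220×(-26.1) + 0.260×(-36.6) + 0.316×(-28.3) + 0.204×δ_D
0.204·δ_D = -23.4 − (-24.201) = 0.801
δ_D = 0.801 / 0.204 = 3.93 permil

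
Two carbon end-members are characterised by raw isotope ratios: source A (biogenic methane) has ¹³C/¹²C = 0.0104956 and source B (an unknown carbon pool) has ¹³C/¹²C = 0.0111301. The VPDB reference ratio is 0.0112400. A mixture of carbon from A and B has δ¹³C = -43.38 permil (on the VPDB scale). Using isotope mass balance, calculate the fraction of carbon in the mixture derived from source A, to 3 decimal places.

δ_A = (0.0104956/0.0112400 − 1)×1000 = (0.933772 − 1)×1000 = -66.228 permil
δ_B = (0.0111301/0.0112400 − 1)×1000 = (0.990222 − 1)×1000 = -9.778 permil
f_A = (δ_mix − δ_B)/(δ_A − δ_B) = (-43.38 − (-9.778))/(-66.228 − (-9.778))
f_A = -33.602 / -56.450 = 0.5953

0.595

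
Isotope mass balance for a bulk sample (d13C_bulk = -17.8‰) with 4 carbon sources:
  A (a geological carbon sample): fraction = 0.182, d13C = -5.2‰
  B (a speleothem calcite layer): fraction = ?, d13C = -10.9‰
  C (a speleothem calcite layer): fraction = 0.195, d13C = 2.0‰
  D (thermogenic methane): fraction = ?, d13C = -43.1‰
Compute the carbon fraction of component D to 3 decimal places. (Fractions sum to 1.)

Let f_D and f_B be the unknown fractions; fractions sum to 1 so f_D + f_B = 0.623.
Mass balance: Σ fᵢ·δᵢ = δ_bulk ⇒ f_D·(-43.1) + f_B·(-10.9) = -17.8 − (-0.556) = -17.244
Substitute f_B = 0.623 − f_D:
f_D·(-43.1 − -10.9) = -17.244 − 0.623×(-10.9) = -10.453
f_D = -10.453 / -32.2 = 0.3246

0.325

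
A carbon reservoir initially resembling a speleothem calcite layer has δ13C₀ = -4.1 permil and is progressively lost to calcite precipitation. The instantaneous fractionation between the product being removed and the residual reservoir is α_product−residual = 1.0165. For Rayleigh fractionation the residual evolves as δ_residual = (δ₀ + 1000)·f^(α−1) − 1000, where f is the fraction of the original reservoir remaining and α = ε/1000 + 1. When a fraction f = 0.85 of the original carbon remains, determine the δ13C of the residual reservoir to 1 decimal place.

Rayleigh residual: δ_res = (δ₀ + 1000)·f^(α−1) − 1000
α − 1 = 0.01650
f^(α−1) = 0.85^(0.01650) = 0.997322
δ_res = (-4.1 + 1000) × 0.997322 − 1000 = 993.233 − 1000 = -6.77 permil

-6.8 permil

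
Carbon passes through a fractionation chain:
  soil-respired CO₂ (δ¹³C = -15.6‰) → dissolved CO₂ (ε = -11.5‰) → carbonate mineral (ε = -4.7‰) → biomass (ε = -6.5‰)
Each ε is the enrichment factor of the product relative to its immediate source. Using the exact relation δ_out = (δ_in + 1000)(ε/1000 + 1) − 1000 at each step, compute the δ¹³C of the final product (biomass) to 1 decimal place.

step 1: δ = (-15.60 + 1000)·(-11.5/1000 + 1) − 1000 = -26.92‰
step 2: δ = (-26.92 + 1000)·(-4.7/1000 + 1) − 1000 = -31.49‰
step 3: δ = (-31.49 + 1000)·(-6.5/1000 + 1) − 1000 = -37.79‰

-37.8‰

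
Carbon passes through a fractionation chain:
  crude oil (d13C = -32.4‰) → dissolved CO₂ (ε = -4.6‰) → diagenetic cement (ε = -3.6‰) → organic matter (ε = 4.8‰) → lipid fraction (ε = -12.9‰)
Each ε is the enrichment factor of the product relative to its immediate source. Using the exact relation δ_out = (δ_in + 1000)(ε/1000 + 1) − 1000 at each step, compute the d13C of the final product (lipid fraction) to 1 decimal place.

-48.2‰

step 1: δ = (-32.40 + 1000)·(-4.6/1000 + 1) − 1000 = -36.85‰
step 2: δ = (-36.85 + 1000)·(-3.6/1000 + 1) − 1000 = -40.32‰
step 3: δ = (-40.32 + 1000)·(4.8/1000 + 1) − 1000 = -35.71‰
step 4: δ = (-35.71 + 1000)·(-12.9/1000 + 1) − 1000 = -48.15‰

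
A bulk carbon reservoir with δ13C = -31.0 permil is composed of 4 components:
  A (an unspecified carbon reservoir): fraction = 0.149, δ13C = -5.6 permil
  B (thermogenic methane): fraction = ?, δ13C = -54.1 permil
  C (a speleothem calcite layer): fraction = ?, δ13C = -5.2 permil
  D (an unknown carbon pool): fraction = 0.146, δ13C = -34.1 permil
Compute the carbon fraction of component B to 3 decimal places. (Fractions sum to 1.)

0.440

Let f_B and f_C be the unknown fractions; fractions sum to 1 so f_B + f_C = 0.705.
Mass balance: Σ fᵢ·δᵢ = δ_bulk ⇒ f_B·(-54.1) + f_C·(-5.2) = -31.0 − (-5.813) = -25.187
Substitute f_C = 0.705 − f_B:
f_B·(-54.1 − -5.2) = -25.187 − 0.705×(-5.2) = -21.521
f_B = -21.521 / -48.9 = 0.4401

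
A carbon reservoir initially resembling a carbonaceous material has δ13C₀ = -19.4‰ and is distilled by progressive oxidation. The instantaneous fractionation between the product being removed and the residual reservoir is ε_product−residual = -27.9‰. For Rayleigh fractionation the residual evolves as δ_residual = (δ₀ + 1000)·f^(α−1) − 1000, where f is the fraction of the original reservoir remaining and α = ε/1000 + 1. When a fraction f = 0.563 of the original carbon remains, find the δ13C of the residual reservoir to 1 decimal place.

Rayleigh residual: δ_res = (δ₀ + 1000)·f^(α−1) − 1000
α = ε/1000 + 1 = 0.97210, so α − 1 = -0.02790
f^(α−1) = 0.563^(-0.02790) = 1.016157
δ_res = (-19.4 + 1000) × 1.016157 − 1000 = 996.444 − 1000 = -3.56‰

-3.6‰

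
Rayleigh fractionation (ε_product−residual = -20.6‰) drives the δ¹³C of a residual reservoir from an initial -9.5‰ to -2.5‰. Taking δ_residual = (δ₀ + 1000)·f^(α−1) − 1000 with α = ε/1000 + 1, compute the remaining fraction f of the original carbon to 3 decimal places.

α − 1 = ε/1000 = -0.0206
(δ_res + 1000)/(δ₀ + 1000) = (-2.5 + 1000)/(-9.5 + 1000) = 997.5/990.5 = 1.007067
f = 1.007067^(1/-0.0206) = exp(ln(1.007067)/-0.0206) = exp(0.00704/-0.0206)
f = exp(-0.3419) = 0.7104

0.710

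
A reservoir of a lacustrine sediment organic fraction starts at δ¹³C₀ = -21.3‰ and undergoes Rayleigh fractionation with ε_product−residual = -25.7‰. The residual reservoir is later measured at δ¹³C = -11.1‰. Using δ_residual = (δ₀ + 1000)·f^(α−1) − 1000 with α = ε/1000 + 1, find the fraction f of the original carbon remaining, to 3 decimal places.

0.668

α − 1 = ε/1000 = -0.0257
(δ_res + 1000)/(δ₀ + 1000) = (-11.1 + 1000)/(-21.3 + 1000) = 988.9/978.7 = 1.010422
f = 1.010422^(1/-0.0257) = exp(ln(1.010422)/-0.0257) = exp(0.01037/-0.0257)
f = exp(-0.4034) = 0.6680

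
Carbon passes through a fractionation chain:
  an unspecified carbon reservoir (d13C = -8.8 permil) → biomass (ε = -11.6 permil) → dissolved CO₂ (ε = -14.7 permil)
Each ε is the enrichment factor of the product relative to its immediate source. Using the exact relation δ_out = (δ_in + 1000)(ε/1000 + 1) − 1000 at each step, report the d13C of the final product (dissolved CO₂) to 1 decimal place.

step 1: δ = (-8.80 + 1000)·(-11.6/1000 + 1) − 1000 = -20.30 permil
step 2: δ = (-20.30 + 1000)·(-14.7/1000 + 1) − 1000 = -34.70 permil

-34.7 permil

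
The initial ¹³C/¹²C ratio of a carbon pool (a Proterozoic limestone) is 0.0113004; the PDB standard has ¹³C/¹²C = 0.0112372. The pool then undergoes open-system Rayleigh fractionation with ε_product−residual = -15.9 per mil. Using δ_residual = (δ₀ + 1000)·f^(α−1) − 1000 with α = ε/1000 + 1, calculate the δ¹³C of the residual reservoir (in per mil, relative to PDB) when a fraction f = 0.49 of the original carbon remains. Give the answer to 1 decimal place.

17.1 per mil

δ₀ = (0.0113004/0.0112372 − 1)×1000 = (1.005624 − 1)×1000 = 5.624 per mil
α − 1 = ε/1000 = -0.0159
f^(α−1) = 0.49^(-0.0159) = 1.011407
δ_res = (5.624 + 1000) × 1.011407 − 1000 = 1017.095 − 1000 = 17.10 per mil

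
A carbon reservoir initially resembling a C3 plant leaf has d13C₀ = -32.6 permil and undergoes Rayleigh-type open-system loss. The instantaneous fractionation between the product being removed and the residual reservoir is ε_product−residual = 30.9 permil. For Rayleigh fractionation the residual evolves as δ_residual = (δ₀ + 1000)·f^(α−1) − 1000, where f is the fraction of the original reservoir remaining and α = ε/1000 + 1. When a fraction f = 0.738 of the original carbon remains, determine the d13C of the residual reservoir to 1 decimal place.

Rayleigh residual: δ_res = (δ₀ + 1000)·f^(α−1) − 1000
α = ε/1000 + 1 = 1.03090, so α − 1 = 0.03090
f^(α−1) = 0.738^(0.03090) = 0.990656
δ_res = (-32.6 + 1000) × 0.990656 − 1000 = 958.361 − 1000 = -41.64 permil

-41.6 permil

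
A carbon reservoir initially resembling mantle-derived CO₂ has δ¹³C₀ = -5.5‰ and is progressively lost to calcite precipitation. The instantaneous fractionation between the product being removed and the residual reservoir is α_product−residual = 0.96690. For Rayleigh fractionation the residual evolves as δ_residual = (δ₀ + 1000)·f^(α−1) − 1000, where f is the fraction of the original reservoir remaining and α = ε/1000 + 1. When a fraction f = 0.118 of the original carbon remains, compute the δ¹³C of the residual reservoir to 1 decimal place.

Rayleigh residual: δ_res = (δ₀ + 1000)·f^(α−1) − 1000
α − 1 = -0.03310
f^(α−1) = 0.118^(-0.03310) = 1.073299
δ_res = (-5.5 + 1000) × 1.073299 − 1000 = 1067.396 − 1000 = 67.40‰

67.4‰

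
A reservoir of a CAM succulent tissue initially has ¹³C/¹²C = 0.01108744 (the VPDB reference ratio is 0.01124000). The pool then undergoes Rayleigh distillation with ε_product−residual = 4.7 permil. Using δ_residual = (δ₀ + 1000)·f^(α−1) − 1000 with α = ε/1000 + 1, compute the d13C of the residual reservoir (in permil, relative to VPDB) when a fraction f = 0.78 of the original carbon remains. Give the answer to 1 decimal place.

δ₀ = (0.01108744/0.01124000 − 1)×1000 = (0.986427 − 1)×1000 = -13.573 permil
α − 1 = ε/1000 = 0.0047
f^(α−1) = 0.78^(0.0047) = 0.998833
δ_res = (-13.573 + 1000) × 0.998833 − 1000 = 985.276 − 1000 = -14.72 permil

-14.7 permil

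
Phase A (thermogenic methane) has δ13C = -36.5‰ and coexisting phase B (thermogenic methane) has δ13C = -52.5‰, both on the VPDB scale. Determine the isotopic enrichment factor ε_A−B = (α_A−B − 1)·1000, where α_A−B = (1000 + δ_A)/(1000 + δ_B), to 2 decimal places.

16.89‰

α_A−B = (1000 + -36.5) / (1000 + -52.5) = 963.5 / 947.5 = 1.016887
ε_A−B = (1.016887 − 1) × 1000 = 16.887‰
(The approximation ε ≈ δ_A − δ_B would give 16.0‰.)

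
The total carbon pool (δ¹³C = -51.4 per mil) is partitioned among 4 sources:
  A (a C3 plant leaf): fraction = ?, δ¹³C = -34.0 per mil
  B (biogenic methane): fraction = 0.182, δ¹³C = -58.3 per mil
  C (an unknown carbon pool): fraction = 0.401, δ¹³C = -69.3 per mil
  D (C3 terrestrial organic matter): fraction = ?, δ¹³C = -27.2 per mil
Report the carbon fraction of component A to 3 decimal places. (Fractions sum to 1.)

Let f_A and f_D be the unknown fractions; fractions sum to 1 so f_A + f_D = 0.417.
Mass balance: Σ fᵢ·δᵢ = δ_bulk ⇒ f_A·(-34.0) + f_D·(-27.2) = -51.4 − (-38.400) = -13.000
Substitute f_D = 0.417 − f_A:
f_A·(-34.0 − -27.2) = -13.000 − 0.417×(-27.2) = -1.658
f_A = -1.658 / -6.8 = 0.2438

0.244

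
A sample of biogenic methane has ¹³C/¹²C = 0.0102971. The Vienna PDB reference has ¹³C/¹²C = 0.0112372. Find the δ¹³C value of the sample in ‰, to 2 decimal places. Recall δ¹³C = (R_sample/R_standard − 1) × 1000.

-83.66‰

δ¹³C = (R_sample / R_standard − 1) × 1000
R_sample / R_standard = 0.0102971 / 0.0112372 = 0.916340
δ¹³C = (0.916340 − 1) × 1000 = -83.660‰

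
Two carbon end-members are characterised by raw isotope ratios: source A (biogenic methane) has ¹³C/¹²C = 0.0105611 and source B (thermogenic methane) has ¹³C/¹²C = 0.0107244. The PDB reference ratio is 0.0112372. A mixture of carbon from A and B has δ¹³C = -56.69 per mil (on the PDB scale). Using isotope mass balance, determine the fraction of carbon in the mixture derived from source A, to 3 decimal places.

δ_A = (0.0105611/0.0112372 − 1)×1000 = (0.939834 − 1)×1000 = -60.166 per mil
δ_B = (0.0107244/0.0112372 − 1)×1000 = (0.954366 − 1)×1000 = -45.634 per mil
f_A = (δ_mix − δ_B)/(δ_A − δ_B) = (-56.69 − (-45.634))/(-60.166 − (-45.634))
f_A = -11.056 / -14.532 = 0.7608

0.761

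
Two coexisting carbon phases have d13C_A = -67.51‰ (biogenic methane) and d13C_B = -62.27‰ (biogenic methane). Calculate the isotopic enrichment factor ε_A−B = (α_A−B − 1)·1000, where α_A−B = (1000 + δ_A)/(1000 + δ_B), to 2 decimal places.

α_A−B = (1000 + -67.51) / (1000 + -62.27) = 932.49 / 937.73 = 0.994412
ε_A−B = (0.994412 − 1) × 1000 = -5.588‰
(The approximation ε ≈ δ_A − δ_B would give -5.24‰.)

-5.59‰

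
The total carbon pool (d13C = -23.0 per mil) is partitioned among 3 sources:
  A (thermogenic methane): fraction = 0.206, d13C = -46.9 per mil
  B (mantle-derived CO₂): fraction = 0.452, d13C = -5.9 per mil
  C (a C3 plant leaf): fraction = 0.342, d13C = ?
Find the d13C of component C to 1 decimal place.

Isotope mass balance: δ_bulk = Σ fᵢ·δᵢ.
-23.0 = 0.206×(-46.9) + 0.452×(-5.9) + 0.342×δ_C
0.342·δ_C = -23.0 − (-12.328) = -10.672
δ_C = -10.672 / 0.342 = -31.20 per mil

-31.2 per mil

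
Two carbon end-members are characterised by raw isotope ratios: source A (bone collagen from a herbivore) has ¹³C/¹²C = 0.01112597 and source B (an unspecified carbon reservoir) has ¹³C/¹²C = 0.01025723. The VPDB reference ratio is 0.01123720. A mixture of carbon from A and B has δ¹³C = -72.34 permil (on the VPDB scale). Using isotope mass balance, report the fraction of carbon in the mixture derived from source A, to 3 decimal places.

0.192

δ_A = (0.01112597/0.01123720 − 1)×1000 = (0.990102 − 1)×1000 = -9.898 permil
δ_B = (0.01025723/0.01123720 − 1)×1000 = (0.912792 − 1)×1000 = -87.208 permil
f_A = (δ_mix − δ_B)/(δ_A − δ_B) = (-72.34 − (-87.208))/(-9.898 − (-87.208))
f_A = 14.868 / 77.309 = 0.1923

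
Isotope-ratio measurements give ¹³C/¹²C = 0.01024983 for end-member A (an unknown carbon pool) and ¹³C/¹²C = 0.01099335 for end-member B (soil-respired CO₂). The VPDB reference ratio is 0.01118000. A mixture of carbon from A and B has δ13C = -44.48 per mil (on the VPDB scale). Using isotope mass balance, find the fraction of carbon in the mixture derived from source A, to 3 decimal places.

δ_A = (0.01024983/0.01118000 − 1)×1000 = (0.916801 − 1)×1000 = -83.199 per mil
δ_B = (0.01099335/0.01118000 − 1)×1000 = (0.983305 − 1)×1000 = -16.695 per mil
f_A = (δ_mix − δ_B)/(δ_A − δ_B) = (-44.48 − (-16.695))/(-83.199 − (-16.695))
f_A = -27.785 / -66.504 = 0.4178

0.418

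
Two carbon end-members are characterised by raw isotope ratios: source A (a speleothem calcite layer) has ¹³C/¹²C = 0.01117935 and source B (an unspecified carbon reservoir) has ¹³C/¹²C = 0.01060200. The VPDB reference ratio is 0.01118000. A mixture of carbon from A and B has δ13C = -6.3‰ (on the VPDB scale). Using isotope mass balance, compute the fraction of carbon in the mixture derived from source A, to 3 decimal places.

δ_A = (0.01117935/0.01118000 − 1)×1000 = (0.999942 − 1)×1000 = -0.058‰
δ_B = (0.01060200/0.01118000 − 1)×1000 = (0.948301 − 1)×1000 = -51.699‰
f_A = (δ_mix − δ_B)/(δ_A − δ_B) = (-6.3 − (-51.699))/(-0.058 − (-51.699))
f_A = 45.399 / 51.641 = 0.8791

0.879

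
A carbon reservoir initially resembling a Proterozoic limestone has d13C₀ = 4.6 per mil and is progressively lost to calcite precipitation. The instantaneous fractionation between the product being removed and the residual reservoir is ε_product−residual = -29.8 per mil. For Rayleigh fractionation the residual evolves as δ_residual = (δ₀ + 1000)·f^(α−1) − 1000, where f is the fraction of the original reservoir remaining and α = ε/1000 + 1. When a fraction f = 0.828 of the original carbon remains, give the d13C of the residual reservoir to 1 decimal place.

Rayleigh residual: δ_res = (δ₀ + 1000)·f^(α−1) − 1000
α = ε/1000 + 1 = 0.97020, so α − 1 = -0.02980
f^(α−1) = 0.828^(-0.02980) = 1.005640
δ_res = (4.6 + 1000) × 1.005640 − 1000 = 1010.266 − 1000 = 10.27 per mil

10.3 per mil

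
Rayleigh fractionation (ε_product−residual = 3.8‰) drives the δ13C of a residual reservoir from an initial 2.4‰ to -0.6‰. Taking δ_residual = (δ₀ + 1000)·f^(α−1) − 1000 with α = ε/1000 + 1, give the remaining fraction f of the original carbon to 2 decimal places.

α − 1 = ε/1000 = 0.0038
(δ_res + 1000)/(δ₀ + 1000) = (-0.6 + 1000)/(2.4 + 1000) = 999.4/1002.4 = 0.997007
f = 0.997007^(1/0.0038) = exp(ln(0.997007)/0.0038) = exp(-0.00300/0.0038)
f = exp(-0.7888) = 0.4544

0.45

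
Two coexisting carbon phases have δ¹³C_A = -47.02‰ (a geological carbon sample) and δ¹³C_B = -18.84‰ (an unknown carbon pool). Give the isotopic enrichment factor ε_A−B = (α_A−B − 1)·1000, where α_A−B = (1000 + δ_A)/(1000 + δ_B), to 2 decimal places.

-28.72‰

α_A−B = (1000 + -47.02) / (1000 + -18.84) = 952.98 / 981.16 = 0.971279
ε_A−B = (0.971279 − 1) × 1000 = -28.721‰
(The approximation ε ≈ δ_A − δ_B would give -28.18‰.)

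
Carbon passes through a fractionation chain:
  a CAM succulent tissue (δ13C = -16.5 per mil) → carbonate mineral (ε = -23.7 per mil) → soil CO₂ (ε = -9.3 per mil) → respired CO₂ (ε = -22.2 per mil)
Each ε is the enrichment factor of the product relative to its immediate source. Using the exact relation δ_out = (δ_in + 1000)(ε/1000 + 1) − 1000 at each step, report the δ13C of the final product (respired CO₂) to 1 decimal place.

-69.9 per mil

step 1: δ = (-16.50 + 1000)·(-23.7/1000 + 1) − 1000 = -39.81 per mil
step 2: δ = (-39.81 + 1000)·(-9.3/1000 + 1) − 1000 = -48.74 per mil
step 3: δ = (-48.74 + 1000)·(-22.2/1000 + 1) − 1000 = -69.86 per mil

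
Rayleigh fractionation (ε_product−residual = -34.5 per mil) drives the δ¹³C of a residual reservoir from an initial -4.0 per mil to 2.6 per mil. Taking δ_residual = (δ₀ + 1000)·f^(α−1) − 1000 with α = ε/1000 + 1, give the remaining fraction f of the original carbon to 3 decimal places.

α − 1 = ε/1000 = -0.0345
(δ_res + 1000)/(δ₀ + 1000) = (2.6 + 1000)/(-4.0 + 1000) = 1002.6/996.0 = 1.006627
f = 1.006627^(1/-0.0345) = exp(ln(1.006627)/-0.0345) = exp(0.00660/-0.0345)
f = exp(-0.1914) = 0.8258

0.826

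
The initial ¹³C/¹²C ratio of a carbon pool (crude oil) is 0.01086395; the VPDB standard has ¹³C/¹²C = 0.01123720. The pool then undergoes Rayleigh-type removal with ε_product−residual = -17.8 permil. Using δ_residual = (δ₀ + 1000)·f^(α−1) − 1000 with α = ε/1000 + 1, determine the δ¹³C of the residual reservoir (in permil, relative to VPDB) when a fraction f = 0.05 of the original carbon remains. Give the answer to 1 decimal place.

19.7 permil

δ₀ = (0.01086395/0.01123720 − 1)×1000 = (0.966784 − 1)×1000 = -33.216 permil
α − 1 = ε/1000 = -0.0178
f^(α−1) = 0.05^(-0.0178) = 1.054771
δ_res = (-33.216 + 1000) × 1.054771 − 1000 = 1019.737 − 1000 = 19.74 permil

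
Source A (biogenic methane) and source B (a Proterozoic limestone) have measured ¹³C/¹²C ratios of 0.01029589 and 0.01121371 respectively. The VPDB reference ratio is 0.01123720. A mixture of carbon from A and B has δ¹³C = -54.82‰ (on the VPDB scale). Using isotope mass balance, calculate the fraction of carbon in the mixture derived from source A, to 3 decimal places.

δ_A = (0.01029589/0.01123720 − 1)×1000 = (0.916233 − 1)×1000 = -83.767‰
δ_B = (0.01121371/0.01123720 − 1)×1000 = (0.997910 − 1)×1000 = -2.090‰
f_A = (δ_mix − δ_B)/(δ_A − δ_B) = (-54.82 − (-2.090))/(-83.767 − (-2.090))
f_A = -52.730 / -81.677 = 0.6456

0.646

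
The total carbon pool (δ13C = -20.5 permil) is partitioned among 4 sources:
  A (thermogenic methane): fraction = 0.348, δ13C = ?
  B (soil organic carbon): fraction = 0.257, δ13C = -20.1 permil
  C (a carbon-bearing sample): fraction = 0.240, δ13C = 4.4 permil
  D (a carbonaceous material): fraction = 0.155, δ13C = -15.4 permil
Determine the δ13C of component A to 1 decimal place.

-40.2 permil

Isotope mass balance: δ_bulk = Σ fᵢ·δᵢ.
-20.5 = 0.348×δ_A + 0.257×(-20.1) + 0.240×(4.4) + 0.155×(-15.4)
0.348·δ_A = -20.5 − (-6.497) = -14.003
δ_A = -14.003 / 0.348 = -40.24 permil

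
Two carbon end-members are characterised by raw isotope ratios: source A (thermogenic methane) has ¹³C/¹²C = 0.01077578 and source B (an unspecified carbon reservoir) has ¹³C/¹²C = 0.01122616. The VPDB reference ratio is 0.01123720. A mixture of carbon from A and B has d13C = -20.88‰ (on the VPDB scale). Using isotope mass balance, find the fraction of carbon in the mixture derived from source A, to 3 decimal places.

δ_A = (0.01077578/0.01123720 − 1)×1000 = (0.958938 − 1)×1000 = -41.062‰
δ_B = (0.01122616/0.01123720 − 1)×1000 = (0.999018 − 1)×1000 = -0.982‰
f_A = (δ_mix − δ_B)/(δ_A − δ_B) = (-20.88 − (-0.982))/(-41.062 − (-0.982))
f_A = -19.898 / -40.079 = 0.4965

0.496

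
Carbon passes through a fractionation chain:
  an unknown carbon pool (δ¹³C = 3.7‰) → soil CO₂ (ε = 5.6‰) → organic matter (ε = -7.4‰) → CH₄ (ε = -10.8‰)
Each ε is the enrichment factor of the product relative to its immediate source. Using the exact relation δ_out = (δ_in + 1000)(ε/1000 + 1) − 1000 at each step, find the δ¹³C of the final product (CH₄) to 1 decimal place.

step 1: δ = (3.70 + 1000)·(5.6/1000 + 1) − 1000 = 9.32‰
step 2: δ = (9.32 + 1000)·(-7.4/1000 + 1) − 1000 = 1.85‰
step 3: δ = (1.85 + 1000)·(-10.8/1000 + 1) − 1000 = -8.97‰

-9.0‰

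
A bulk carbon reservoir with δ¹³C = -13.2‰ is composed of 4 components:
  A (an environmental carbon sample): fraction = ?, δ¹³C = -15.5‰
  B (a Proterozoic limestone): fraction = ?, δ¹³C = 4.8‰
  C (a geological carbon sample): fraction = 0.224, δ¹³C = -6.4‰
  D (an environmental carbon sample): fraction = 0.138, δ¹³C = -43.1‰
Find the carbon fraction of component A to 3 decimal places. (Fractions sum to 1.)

0.437

Let f_A and f_B be the unknown fractions; fractions sum to 1 so f_A + f_B = 0.638.
Mass balance: Σ fᵢ·δᵢ = δ_bulk ⇒ f_A·(-15.5) + f_B·(4.8) = -13.2 − (-7.381) = -5.819
Substitute f_B = 0.638 − f_A:
f_A·(-15.5 − 4.8) = -5.819 − 0.638×(4.8) = -8.881
f_A = -8.881 / -20.3 = 0.4375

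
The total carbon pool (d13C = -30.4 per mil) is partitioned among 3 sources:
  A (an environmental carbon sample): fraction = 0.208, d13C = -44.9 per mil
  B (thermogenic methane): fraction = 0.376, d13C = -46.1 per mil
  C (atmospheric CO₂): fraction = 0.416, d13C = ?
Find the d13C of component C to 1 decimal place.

-9.0 per mil

Isotope mass balance: δ_bulk = Σ fᵢ·δᵢ.
-30.4 = 0.208×(-44.9) + 0.376×(-46.1) + 0.416×δ_C
0.416·δ_C = -30.4 − (-26.673) = -3.727
δ_C = -3.727 / 0.416 = -8.96 per mil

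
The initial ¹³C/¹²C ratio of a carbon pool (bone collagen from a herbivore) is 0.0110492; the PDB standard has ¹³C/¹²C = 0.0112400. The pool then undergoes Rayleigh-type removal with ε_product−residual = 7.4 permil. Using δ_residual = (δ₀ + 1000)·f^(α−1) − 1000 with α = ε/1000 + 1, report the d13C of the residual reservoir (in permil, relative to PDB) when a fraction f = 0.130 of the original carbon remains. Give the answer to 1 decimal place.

δ₀ = (0.0110492/0.0112400 − 1)×1000 = (0.983025 − 1)×1000 = -16.975 permil
α − 1 = ε/1000 = 0.0074
f^(α−1) = 0.130^(0.0074) = 0.985016
δ_res = (-16.975 + 1000) × 0.985016 − 1000 = 968.295 − 1000 = -31.70 permil

-31.7 permil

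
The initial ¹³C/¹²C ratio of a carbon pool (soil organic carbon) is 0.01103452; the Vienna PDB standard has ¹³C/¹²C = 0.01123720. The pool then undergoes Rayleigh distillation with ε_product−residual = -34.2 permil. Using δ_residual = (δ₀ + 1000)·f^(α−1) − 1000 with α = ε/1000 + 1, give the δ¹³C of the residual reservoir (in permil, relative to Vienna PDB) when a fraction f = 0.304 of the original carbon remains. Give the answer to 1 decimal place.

22.8 permil

δ₀ = (0.01103452/0.01123720 − 1)×1000 = (0.981963 − 1)×1000 = -18.037 permil
α − 1 = ε/1000 = -0.0342
f^(α−1) = 0.304^(-0.0342) = 1.041563
δ_res = (-18.037 + 1000) × 1.041563 − 1000 = 1022.777 − 1000 = 22.78 permil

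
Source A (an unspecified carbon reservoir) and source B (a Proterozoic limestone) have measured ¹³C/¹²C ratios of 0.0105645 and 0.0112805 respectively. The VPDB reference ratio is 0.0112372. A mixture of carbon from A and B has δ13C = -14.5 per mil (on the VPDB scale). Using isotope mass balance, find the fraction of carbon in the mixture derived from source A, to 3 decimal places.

δ_A = (0.0105645/0.0112372 − 1)×1000 = (0.940136 − 1)×1000 = -59.864 per mil
δ_B = (0.0112805/0.0112372 − 1)×1000 = (1.003853 − 1)×1000 = 3.853 per mil
f_A = (δ_mix − δ_B)/(δ_A − δ_B) = (-14.5 − (3.853))/(-59.864 − (3.853))
f_A = -18.353 / -63.717 = 0.2880

0.288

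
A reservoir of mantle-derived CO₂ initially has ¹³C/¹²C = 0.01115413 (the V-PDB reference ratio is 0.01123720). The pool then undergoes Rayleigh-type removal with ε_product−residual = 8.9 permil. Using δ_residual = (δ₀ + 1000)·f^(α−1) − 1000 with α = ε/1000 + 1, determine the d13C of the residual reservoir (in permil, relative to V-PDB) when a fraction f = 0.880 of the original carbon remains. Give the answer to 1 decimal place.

-8.5 permil

δ₀ = (0.01115413/0.01123720 − 1)×1000 = (0.992608 − 1)×1000 = -7.392 permil
α − 1 = ε/1000 = 0.0089
f^(α−1) = 0.880^(0.0089) = 0.998863
δ_res = (-7.392 + 1000) × 0.998863 − 1000 = 991.479 − 1000 = -8.52 permil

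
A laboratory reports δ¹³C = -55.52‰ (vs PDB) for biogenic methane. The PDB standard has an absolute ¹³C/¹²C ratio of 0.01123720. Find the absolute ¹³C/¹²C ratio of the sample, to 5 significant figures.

R_sample = R_standard × (δ¹³C/1000 + 1)
R_sample = 0.01123720 × (-55.52/1000 + 1) = 0.01123720 × 0.944480
R_sample = 0.0106133

0.010613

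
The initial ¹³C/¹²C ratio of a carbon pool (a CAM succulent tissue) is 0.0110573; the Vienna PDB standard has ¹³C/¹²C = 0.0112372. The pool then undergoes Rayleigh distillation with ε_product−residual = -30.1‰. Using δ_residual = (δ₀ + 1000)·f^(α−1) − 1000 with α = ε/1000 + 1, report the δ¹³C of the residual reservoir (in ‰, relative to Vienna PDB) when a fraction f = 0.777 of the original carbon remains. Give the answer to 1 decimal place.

-8.5‰

δ₀ = (0.0110573/0.0112372 − 1)×1000 = (0.983991 − 1)×1000 = -16.009‰
α − 1 = ε/1000 = -0.0301
f^(α−1) = 0.777^(-0.0301) = 1.007624
δ_res = (-16.009 + 1000) × 1.007624 − 1000 = 991.492 − 1000 = -8.51‰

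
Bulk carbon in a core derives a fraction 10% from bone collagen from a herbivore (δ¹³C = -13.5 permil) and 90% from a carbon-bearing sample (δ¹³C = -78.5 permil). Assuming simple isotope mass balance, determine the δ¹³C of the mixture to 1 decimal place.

δ_mix = f_A·δ_A + f_B·δ_B
δ_mix = 0.10 × (-13.5) + 0.90 × (-78.5)
δ_mix = -1.35 + -70.65 = -72.00 permil

-72.0 permil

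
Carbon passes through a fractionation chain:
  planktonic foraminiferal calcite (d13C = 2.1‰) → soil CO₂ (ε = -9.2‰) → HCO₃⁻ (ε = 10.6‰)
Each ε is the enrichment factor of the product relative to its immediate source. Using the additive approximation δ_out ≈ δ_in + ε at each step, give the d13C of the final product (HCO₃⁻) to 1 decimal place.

3.5‰

step 1: δ ≈ 2.1 + (-9.2) = -7.1‰
step 2: δ ≈ -7.1 + (10.6) = 3.5‰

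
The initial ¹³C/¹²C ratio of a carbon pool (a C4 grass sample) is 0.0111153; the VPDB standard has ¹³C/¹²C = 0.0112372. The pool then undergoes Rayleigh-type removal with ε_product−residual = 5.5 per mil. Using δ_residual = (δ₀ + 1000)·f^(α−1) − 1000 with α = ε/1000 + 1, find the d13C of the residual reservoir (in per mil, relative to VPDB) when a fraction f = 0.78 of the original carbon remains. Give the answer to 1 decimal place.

-12.2 per mil

δ₀ = (0.0111153/0.0112372 − 1)×1000 = (0.989152 − 1)×1000 = -10.848 per mil
α − 1 = ε/1000 = 0.0055
f^(α−1) = 0.78^(0.0055) = 0.998634
δ_res = (-10.848 + 1000) × 0.998634 − 1000 = 987.801 − 1000 = -12.20 per mil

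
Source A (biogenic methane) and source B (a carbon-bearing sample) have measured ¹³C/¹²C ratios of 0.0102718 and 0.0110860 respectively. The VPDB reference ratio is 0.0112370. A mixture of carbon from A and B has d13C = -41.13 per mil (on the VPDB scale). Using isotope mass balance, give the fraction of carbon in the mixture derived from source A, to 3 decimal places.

δ_A = (0.0102718/0.0112370 − 1)×1000 = (0.914105 − 1)×1000 = -85.895 per mil
δ_B = (0.0110860/0.0112370 − 1)×1000 = (0.986562 − 1)×1000 = -13.438 per mil
f_A = (δ_mix − δ_B)/(δ_A − δ_B) = (-41.13 − (-13.438))/(-85.895 − (-13.438))
f_A = -27.692 / -72.457 = 0.3822

0.382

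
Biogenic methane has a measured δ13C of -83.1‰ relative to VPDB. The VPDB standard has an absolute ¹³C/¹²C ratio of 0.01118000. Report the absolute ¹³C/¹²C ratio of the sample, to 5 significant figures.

0.010251

R_sample = R_standard × (δ13C/1000 + 1)
R_sample = 0.01118000 × (-83.1/1000 + 1) = 0.01118000 × 0.916900
R_sample = 0.0102509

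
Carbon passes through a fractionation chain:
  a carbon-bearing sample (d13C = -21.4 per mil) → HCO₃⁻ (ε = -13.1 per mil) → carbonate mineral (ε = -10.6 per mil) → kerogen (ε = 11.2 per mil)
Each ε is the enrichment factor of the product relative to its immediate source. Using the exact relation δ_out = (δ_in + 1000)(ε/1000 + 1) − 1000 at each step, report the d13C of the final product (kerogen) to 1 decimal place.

step 1: δ = (-21.40 + 1000)·(-13.1/1000 + 1) − 1000 = -34.22 per mil
step 2: δ = (-34.22 + 1000)·(-10.6/1000 + 1) − 1000 = -44.46 per mil
step 3: δ = (-44.46 + 1000)·(11.2/1000 + 1) − 1000 = -33.75 per mil

-33.8 per mil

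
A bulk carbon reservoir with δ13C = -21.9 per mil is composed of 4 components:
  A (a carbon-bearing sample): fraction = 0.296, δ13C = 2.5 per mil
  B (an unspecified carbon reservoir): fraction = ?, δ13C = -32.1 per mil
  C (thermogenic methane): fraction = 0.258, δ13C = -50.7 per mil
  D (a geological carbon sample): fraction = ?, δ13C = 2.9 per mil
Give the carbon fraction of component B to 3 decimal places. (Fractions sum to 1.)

0.310

Let f_B and f_D be the unknown fractions; fractions sum to 1 so f_B + f_D = 0.446.
Mass balance: Σ fᵢ·δᵢ = δ_bulk ⇒ f_B·(-32.1) + f_D·(2.9) = -21.9 − (-12.341) = -9.559
Substitute f_D = 0.446 − f_B:
f_B·(-32.1 − 2.9) = -9.559 − 0.446×(2.9) = -10.853
f_B = -10.853 / -35.0 = 0.3101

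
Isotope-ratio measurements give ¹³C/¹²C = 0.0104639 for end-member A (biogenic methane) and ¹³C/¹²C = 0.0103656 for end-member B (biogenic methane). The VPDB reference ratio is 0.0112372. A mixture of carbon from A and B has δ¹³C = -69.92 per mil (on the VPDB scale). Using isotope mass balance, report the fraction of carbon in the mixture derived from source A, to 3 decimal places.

δ_A = (0.0104639/0.0112372 − 1)×1000 = (0.931184 − 1)×1000 = -68.816 per mil
δ_B = (0.0103656/0.0112372 − 1)×1000 = (0.922436 − 1)×1000 = -77.564 per mil
f_A = (δ_mix − δ_B)/(δ_A − δ_B) = (-69.92 − (-77.564))/(-68.816 − (-77.564))
f_A = 7.644 / 8.748 = 0.8738

0.874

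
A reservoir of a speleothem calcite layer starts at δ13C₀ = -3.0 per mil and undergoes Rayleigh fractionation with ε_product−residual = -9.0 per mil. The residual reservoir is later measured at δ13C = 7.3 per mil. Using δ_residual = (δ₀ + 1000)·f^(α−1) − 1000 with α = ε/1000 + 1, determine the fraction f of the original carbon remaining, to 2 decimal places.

0.32

α − 1 = ε/1000 = -0.0090
(δ_res + 1000)/(δ₀ + 1000) = (7.3 + 1000)/(-3.0 + 1000) = 1007.3/997.0 = 1.010331
f = 1.010331^(1/-0.0090) = exp(ln(1.010331)/-0.0090) = exp(0.01028/-0.0090)
f = exp(-1.1420) = 0.3192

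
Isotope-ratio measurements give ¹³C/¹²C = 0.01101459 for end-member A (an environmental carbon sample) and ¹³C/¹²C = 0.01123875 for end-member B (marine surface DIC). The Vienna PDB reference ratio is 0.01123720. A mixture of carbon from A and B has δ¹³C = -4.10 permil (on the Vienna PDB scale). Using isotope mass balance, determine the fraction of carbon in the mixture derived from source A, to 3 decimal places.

δ_A = (0.01101459/0.01123720 − 1)×1000 = (0.980190 − 1)×1000 = -19.810 permil
δ_B = (0.01123875/0.01123720 − 1)×1000 = (1.000138 − 1)×1000 = 0.138 permil
f_A = (δ_mix − δ_B)/(δ_A − δ_B) = (-4.10 − (0.138))/(-19.810 − (0.138))
f_A = -4.238 / -19.948 = 0.2124

0.212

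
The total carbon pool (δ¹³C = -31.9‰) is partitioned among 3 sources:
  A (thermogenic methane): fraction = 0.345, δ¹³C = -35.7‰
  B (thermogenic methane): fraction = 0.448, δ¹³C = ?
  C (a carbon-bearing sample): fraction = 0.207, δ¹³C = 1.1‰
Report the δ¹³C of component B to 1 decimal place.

-44.2‰

Isotope mass balance: δ_bulk = Σ fᵢ·δᵢ.
-31.9 = 0.345×(-35.7) + 0.448×δ_B + 0.207×(1.1)
0.448·δ_B = -31.9 − (-12.089) = -19.811
δ_B = -19.811 / 0.448 = -44.22‰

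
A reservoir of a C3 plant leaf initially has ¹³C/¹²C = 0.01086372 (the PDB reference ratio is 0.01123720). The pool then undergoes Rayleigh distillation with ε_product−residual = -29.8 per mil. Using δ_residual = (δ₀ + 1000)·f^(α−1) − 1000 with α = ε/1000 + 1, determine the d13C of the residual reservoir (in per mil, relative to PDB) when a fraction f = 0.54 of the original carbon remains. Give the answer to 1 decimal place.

δ₀ = (0.01086372/0.01123720 − 1)×1000 = (0.966764 − 1)×1000 = -33.236 per mil
α − 1 = ε/1000 = -0.0298
f^(α−1) = 0.54^(-0.0298) = 1.018532
δ_res = (-33.236 + 1000) × 1.018532 − 1000 = 984.680 − 1000 = -15.32 per mil

-15.3 per mil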